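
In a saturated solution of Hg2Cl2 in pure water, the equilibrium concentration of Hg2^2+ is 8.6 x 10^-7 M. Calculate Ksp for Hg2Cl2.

2.5e-18

Hg2Cl2(s) ⇌ Hg2^2+(aq) + 2 Cl^-(aq)
Stoichiometry gives [Cl^-] = (2/1)[Hg2^2+] = 1.72 x 10^-6 M.
Ksp = [Hg2^2+][Cl^-]^2
Ksp = 8.6 × 10^-7 × (1.72 × 10^-6)^2 = 2.5 × 10^-18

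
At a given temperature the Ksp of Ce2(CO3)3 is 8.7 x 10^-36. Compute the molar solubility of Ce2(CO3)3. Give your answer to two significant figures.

3.8e-8 M

Ce2(CO3)3(s) <=> 2 Ce^3+ + 3 CO3^2-
Ksp = [Ce^3+]^2[CO3^2-]^3
For each mole of Ce2(CO3)3 that dissolves: [Ce^3+] = 2s, [CO3^2-] = 3s.
So Ksp = (2s)^2 × (3s)^3 = 108s^5
s^5 = 8.7 x 10^-36 / 108, so s = 3.8 × 10^-8 M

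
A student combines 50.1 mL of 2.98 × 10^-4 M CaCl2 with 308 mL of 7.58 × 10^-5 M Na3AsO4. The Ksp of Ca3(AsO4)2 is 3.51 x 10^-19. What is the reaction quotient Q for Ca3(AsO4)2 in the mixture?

Total volume = 50.1 + 308 = 358.1 mL.
[Ca^2+] = 2.98 × 10^-4 × (50.1/358.1) = 4.169 × 10^-5 M
[AsO4^3-] = 7.58 × 10^-5 × (308/358.1) = 6.520 × 10^-5 M
Ca3(AsO4)2(s) ⇌ 3 Ca^2+ + 2 AsO4^3-, so Q = [Ca^2+]^3[AsO4^3-]^2
Q = (4.169 × 10^-5)^3(6.520 × 10^-5)^2 = 3.08 × 10^-22
Q < Ksp, so no precipitate of Ca3(AsO4)2 forms.

Q = 3.08 × 10^-22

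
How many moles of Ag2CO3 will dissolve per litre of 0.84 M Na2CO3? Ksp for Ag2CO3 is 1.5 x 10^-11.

Ag2CO3(s) ⇌ 2 Ag^+(aq) + CO3^2-(aq)
Ksp = [Ag^+]^2[CO3^2-]
If s mol/L dissolves here, [Ag^+] = 2s, [CO3^2-] = 0.84 + s ≈ 0.84 (Ksp is small, so little additional dissolves).
Ksp ≈ (2s)^2 × 0.84
s = 2.1 × 10^-6 M
Check: s = 2.1 × 10^-6 ≪ 0.84, so the approximation is valid.

s ≈ 2.1 x 10^-6 M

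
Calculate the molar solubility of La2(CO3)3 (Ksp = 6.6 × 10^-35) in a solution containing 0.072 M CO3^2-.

s ≈ 2.1e-16 M

La2(CO3)3(s) ⇌ 2 La^3+(aq) + 3 CO3^2-(aq)
Ksp = [La^3+]^2[CO3^2-]^3
Let s = moles of La2(CO3)3 that dissolve per litre. [La^3+] = 2s, [CO3^2-] = 0.072 + 3s ≈ 0.072 (Ksp is small, so little additional dissolves).
Ksp ≈ (2s)^2 × (0.072)^3
s = 2.1 × 10^-16 M
Check: 3s = 6.3 x 10^-16 ≪ 0.072, so the approximation is valid.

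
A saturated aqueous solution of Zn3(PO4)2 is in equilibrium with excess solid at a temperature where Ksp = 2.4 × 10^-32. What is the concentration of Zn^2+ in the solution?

[Zn^2+] ≈ 5.6 x 10^-7 M

Zn3(PO4)2(s) ⇌ 3 Zn^2+ + 2 PO4^3-
Ksp = [Zn^2+]^3[PO4^3-]^2
Let s = molar solubility. Then [Zn^2+] = 3s and [PO4^3-] = 2s.
Ksp = (3s)^3(2s)^2 = 108s^5
Solving, s = (2.4 × 10^-32/108)^(1/5) = 1.86 x 10^-7 M
[Zn^2+] = 3s = 5.6 × 10^-7 M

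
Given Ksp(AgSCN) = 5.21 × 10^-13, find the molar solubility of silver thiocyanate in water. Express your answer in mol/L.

s = 7.22 × 10^-7 M

AgSCN(s) ⇌ Ag^+ + SCN^-
Ksp = [Ag^+][SCN^-]
For each mole of AgSCN that dissolves: [Ag^+] = s, [SCN^-] = s.
Ksp = s × s = s^2
s = √(5.21 × 10^-13) = 7.22 x 10^-7 M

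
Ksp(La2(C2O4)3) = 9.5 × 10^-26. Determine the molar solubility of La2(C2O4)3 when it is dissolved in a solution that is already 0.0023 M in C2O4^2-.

1.4 × 10^-9 M

La2(C2O4)3(s) <=> 2 La^3+(aq) + 3 C2O4^2-(aq)
Ksp = [La^3+]^2[C2O4^2-]^3
Let s = moles of La2(C2O4)3 that dissolve per litre. [La^3+] = 2s, [C2O4^2-] = 0.0023 + 3s ≈ 0.0023 (common-ion effect: C2O4^2- is already 0.0023 M).
Ksp ≈ (2s)^2 × (0.0023)^3
s = 1.4 x 10^-9 M
Check: 3s = 4.2 × 10^-9 ≪ 0.0023, so the approximation is valid.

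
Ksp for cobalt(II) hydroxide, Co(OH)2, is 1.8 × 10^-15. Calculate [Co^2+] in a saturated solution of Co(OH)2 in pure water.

[Co^2+] = 7.7e-6 M

Co(OH)2(s) ⇌ Co^2+(aq) + 2 OH^-(aq)
Ksp = [Co^2+][OH^-]^2
With molar solubility s: [Co^2+] = s, [OH^-] = 2s.
So Ksp = s × (2s)^2 = 4s^3
s = (1.8 × 10^-15 / 4)^(1/3) = 7.66 × 10^-6 M
[Co^2+] = s = 7.7 x 10^-6 M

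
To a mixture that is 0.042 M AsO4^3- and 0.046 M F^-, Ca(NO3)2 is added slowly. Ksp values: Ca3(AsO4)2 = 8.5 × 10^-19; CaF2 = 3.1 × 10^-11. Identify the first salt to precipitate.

CaF2

Precipitation of each salt starts when its ion product equals its Ksp.
For Ca3(AsO4)2: 8.5 × 10^-19 = (0.042)^2 × [Ca^2+]^3  ⇒  [Ca^2+] = 7.8 × 10^-6 M.
For CaF2: 3.1 × 10^-11 = (0.046)^2 × [Ca^2+]  ⇒  [Ca^2+] = 1.5 x 10^-8 M.
The salt with the lower threshold [Ca^2+] precipitates first: CaF2.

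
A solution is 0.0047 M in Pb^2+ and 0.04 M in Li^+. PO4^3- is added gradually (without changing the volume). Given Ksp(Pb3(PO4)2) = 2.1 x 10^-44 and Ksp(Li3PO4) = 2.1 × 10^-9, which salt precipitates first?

Precipitation of each salt starts when its ion product equals its Ksp.
For Pb3(PO4)2: 2.1 x 10^-44 = (0.0047)^3 × [PO4^3-]^2  ⇒  [PO4^3-] = 4.5 × 10^-19 M.
For Li3PO4: 2.1 × 10^-9 = (0.04)^3 × [PO4^3-]  ⇒  [PO4^3-] = 3.3 × 10^-5 M.
The salt with the lower threshold [PO4^3-] precipitates first: Pb3(PO4)2.

Pb3(PO4)2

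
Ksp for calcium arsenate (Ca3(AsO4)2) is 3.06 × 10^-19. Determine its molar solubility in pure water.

s = 7.77 × 10^-5 M

Ca3(AsO4)2(s) ⇌ 3 Ca^2+ + 2 AsO4^3-
Ksp = [Ca^2+]^3[AsO4^3-]^2
For each mole of Ca3(AsO4)2 that dissolves: [Ca^2+] = 3s, [AsO4^3-] = 2s.
So Ksp = (3s)^3 × (2s)^2 = 108s^5
s^5 = 3.06 × 10^-19 / 108, so s = 7.77 × 10^-5 M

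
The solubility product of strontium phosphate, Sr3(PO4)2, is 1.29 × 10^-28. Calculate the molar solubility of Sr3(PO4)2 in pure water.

Sr3(PO4)2(s) ⇌ 3 Sr^2+ + 2 PO4^3-
Ksp = [Sr^2+]^3[PO4^3-]^2
With molar solubility s: [Sr^2+] = 3s, [PO4^3-] = 2s.
Substituting: Ksp = (3s)^3(2s)^2 = 108s^5
Solving, s = (1.29 × 10^-28/108)^(1/5) = 1.04 × 10^-6 M

s ≈ 1.04 × 10^-6 M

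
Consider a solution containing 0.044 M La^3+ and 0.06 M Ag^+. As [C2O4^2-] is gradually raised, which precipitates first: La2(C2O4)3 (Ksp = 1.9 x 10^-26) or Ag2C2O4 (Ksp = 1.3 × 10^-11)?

Ag2C2O4

Each salt begins to precipitate when Q = Ksp, i.e. when [C2O4^2-] reaches its threshold.
For La2(C2O4)3: 1.9 x 10^-26 = (0.044)^2 × [C2O4^2-]^3  ⇒  [C2O4^2-] = 2.1 × 10^-8 M.
For Ag2C2O4: 1.3 × 10^-11 = (0.06)^2 × [C2O4^2-]  ⇒  [C2O4^2-] = 3.6 × 10^-9 M.
The salt with the lower threshold [C2O4^2-] precipitates first: Ag2C2O4.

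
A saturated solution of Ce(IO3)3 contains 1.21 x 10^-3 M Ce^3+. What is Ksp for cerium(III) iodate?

Ksp = 5.79 × 10^-11

Ce(IO3)3(s) ⇌ Ce^3+ + 3 IO3^-
Stoichiometry gives [IO3^-] = (3/1)[Ce^3+] = 3.630 × 10^-3 M.
Ksp = [Ce^3+][IO3^-]^3
Ksp = 1.21 × 10^-3 × (3.630 × 10^-3)^3 = 5.79 × 10^-11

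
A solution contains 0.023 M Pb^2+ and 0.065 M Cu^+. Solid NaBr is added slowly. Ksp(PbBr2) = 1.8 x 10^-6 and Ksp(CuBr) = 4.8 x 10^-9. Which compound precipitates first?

CuBr

Precipitation of each salt starts when its ion product equals its Ksp.
For PbBr2: 1.8 x 10^-6 = 0.023 × [Br^-]^2  ⇒  [Br^-] = 8.8 × 10^-3 M.
For CuBr: 4.8 x 10^-9 = 0.065 × [Br^-]  ⇒  [Br^-] = 7.4 × 10^-8 M.
The salt with the lower threshold [Br^-] precipitates first: CuBr.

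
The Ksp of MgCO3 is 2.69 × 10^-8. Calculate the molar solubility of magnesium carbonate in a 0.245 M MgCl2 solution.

MgCO3(s) <=> Mg^2+(aq) + CO3^2-(aq)
Ksp = [Mg^2+][CO3^2-]
If s mol/L dissolves here, [Mg^2+] = 0.245 + s ≈ 0.245, [CO3^2-] = s (Ksp is small, so little additional dissolves).
Ksp ≈ 0.245 × s
s = 1.10 × 10^-7 M
Check: s = 1.1 × 10^-7 ≪ 0.245, so the approximation is valid.

s = 1.10 x 10^-7 M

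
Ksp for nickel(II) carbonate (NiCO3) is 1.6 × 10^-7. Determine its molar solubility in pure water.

NiCO3(s) <=> Ni^2+ + CO3^2-
Ksp = [Ni^2+][CO3^2-]
With molar solubility s: [Ni^2+] = s, [CO3^2-] = s.
Ksp = s^2
s = (1.6 × 10^-7)^(1/2) = 4.0 × 10^-4 M

s ≈ 4.0 x 10^-4 M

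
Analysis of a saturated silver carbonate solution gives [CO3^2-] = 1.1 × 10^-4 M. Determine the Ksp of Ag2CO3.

5.3 × 10^-12

Ag2CO3(s) ⇌ 2 Ag^+ + CO3^2-
Stoichiometry gives [Ag^+] = (2/1)[CO3^2-] = 2.20 × 10^-4 M.
Ksp = [Ag^+]^2[CO3^2-]
Ksp = (2.20 x 10^-4)^2 × 1.1 × 10^-4 = 5.3 × 10^-12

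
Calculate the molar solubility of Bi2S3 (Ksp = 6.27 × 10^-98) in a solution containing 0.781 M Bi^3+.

Bi2S3(s) <=> 2 Bi^3+ + 3 S^2-
Ksp = [Bi^3+]^2[S^2-]^3
If s mol/L dissolves here, [Bi^3+] = 0.781 + 2s ≈ 0.781, [S^2-] = 3s (since the Bi^3+ already present dominates).
Ksp ≈ (0.781)^2 × (3s)^3
s = 1.56 × 10^-33 M
Check: 2s = 3.1 × 10^-33 ≪ 0.781, so the approximation is valid.

1.56e-33 M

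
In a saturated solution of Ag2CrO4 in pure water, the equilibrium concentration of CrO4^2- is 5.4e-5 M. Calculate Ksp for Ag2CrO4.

Ag2CrO4(s) ⇌ 2 Ag^+(aq) + CrO4^2-(aq)
Stoichiometry gives [Ag^+] = (2/1)[CrO4^2-] = 1.08 × 10^-4 M.
Ksp = [Ag^+]^2[CrO4^2-]
Ksp = (1.08 × 10^-4)^2 × 5.4 x 10^-5 = 6.3 × 10^-13

Ksp ≈ 6.3 × 10^-13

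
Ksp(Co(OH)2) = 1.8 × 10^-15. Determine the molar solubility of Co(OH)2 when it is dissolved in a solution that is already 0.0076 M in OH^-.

s = 3.1 × 10^-11 M

Co(OH)2(s) ⇌ Co^2+ + 2 OH^-
Ksp = [Co^2+][OH^-]^2
Let s = moles of Co(OH)2 that dissolve per litre. [Co^2+] = s, [OH^-] = 0.0076 + 2s ≈ 0.0076 (Ksp is small, so little additional dissolves).
Ksp ≈ s × (0.0076)^2
s = 3.1 × 10^-11 M
Check: 2s = 6.2 × 10^-11 ≪ 0.0076, so the approximation is valid.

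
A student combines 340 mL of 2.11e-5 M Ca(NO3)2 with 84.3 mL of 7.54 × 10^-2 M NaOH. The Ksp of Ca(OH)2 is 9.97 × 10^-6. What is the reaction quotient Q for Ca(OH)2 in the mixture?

Q = 3.79 × 10^-9

Total volume = 340 + 84.3 = 424.3 mL.
[Ca^2+] = 2.11 x 10^-5 × (340/424.3) = 1.691 x 10^-5 M
[OH^-] = 7.54 × 10^-2 × (84.3/424.3) = 1.498 x 10^-2 M
Ca(OH)2(s) ⇌ Ca^2+(aq) + 2 OH^-(aq), so Q = [Ca^2+][OH^-]^2
Q = (1.691 x 10^-5)(1.498 × 10^-2)^2 = 3.79 × 10^-9
Q < Ksp, so no precipitate of Ca(OH)2 forms.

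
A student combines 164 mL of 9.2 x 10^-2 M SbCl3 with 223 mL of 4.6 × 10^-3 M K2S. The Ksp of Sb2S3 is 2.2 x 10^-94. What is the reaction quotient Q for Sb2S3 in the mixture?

Q ≈ 2.8 x 10^-11

Total volume = 164 + 223 = 387 mL.
[Sb^3+] = 9.2 x 10^-2 × (164/387) = 3.90 × 10^-2 M
[S^2-] = 4.6 x 10^-3 × (223/387) = 2.65 × 10^-3 M
Sb2S3(s) ⇌ 2 Sb^3+ + 3 S^2-, so Q = [Sb^3+]^2[S^2-]^3
Q = (3.90 x 10^-2)^2(2.65 x 10^-3)^3 = 2.8 × 10^-11
Q > Ksp, so Sb2S3 will precipitate.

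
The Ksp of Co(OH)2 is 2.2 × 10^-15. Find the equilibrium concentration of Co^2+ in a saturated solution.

[Co^2+] ≈ 8.2 × 10^-6 M

Co(OH)2(s) <=> Co^2+ + 2 OH^-
Ksp = [Co^2+][OH^-]^2
With molar solubility s: [Co^2+] = s, [OH^-] = 2s.
So Ksp = s × (2s)^2 = 4s^3
Solving, s = (2.2 × 10^-15/4)^(1/3) = 8.19 × 10^-6 M
[Co^2+] = s = 8.2 × 10^-6 M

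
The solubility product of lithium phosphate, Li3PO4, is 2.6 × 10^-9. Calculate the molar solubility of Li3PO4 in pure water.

s ≈ 3.1 × 10^-3 M

Li3PO4(s) ⇌ 3 Li^+ + PO4^3-
Ksp = [Li^+]^3[PO4^3-]
With molar solubility s: [Li^+] = 3s, [PO4^3-] = s.
Substituting: Ksp = (3s)^3s = 27s^4
Solving, s = (2.6 × 10^-9/27)^(1/4) = 3.1 × 10^-3 M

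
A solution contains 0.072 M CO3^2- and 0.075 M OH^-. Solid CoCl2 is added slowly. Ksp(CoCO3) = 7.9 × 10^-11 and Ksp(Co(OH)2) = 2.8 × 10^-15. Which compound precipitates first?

Co(OH)2

Each salt begins to precipitate when Q = Ksp, i.e. when [Co^2+] reaches its threshold.
For CoCO3: 7.9 × 10^-11 = 0.072 × [Co^2+]  ⇒  [Co^2+] = 1.1 × 10^-9 M.
For Co(OH)2: 2.8 × 10^-15 = (0.075)^2 × [Co^2+]  ⇒  [Co^2+] = 5.0 × 10^-13 M.
The salt with the lower threshold [Co^2+] precipitates first: Co(OH)2.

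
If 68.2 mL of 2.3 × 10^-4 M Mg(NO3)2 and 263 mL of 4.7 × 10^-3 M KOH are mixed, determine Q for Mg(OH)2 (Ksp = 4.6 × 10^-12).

Q ≈ 6.6 × 10^-10

Total volume = 68.2 + 263 = 331.2 mL.
[Mg^2+] = 2.3 × 10^-4 × (68.2/331.2) = 4.74 × 10^-5 M
[OH^-] = 4.7 × 10^-3 × (263/331.2) = 3.73 × 10^-3 M
Mg(OH)2(s) ⇌ Mg^2+ + 2 OH^-, so Q = [Mg^2+][OH^-]^2
Q = (4.74 x 10^-5)(3.73 × 10^-3)^2 = 6.6 x 10^-10
Q > Ksp, so Mg(OH)2 will precipitate.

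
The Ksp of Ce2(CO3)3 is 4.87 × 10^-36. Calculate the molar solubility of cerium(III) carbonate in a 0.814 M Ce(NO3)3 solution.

Ce2(CO3)3(s) ⇌ 2 Ce^3+ + 3 CO3^2-
Ksp = [Ce^3+]^2[CO3^2-]^3
Let s be the molar solubility in this solution. [Ce^3+] = 0.814 + 2s ≈ 0.814, [CO3^2-] = 3s (since Ce^3+ from Ce(NO3)3 dominates).
Ksp ≈ (0.814)^2 × (3s)^3
s = 6.48 × 10^-13 M
Check: 2s = 1.3 x 10^-12 ≪ 0.814, so the approximation is valid.

s ≈ 6.48e-13 M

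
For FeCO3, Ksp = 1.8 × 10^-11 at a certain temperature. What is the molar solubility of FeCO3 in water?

4.2e-6 M

FeCO3(s) ⇌ Fe^2+ + CO3^2-
Ksp = [Fe^2+][CO3^2-]
Let s = molar solubility. Then [Fe^2+] = s and [CO3^2-] = s.
Ksp = (s)(s) = s^2
s = (1.8 × 10^-11)^(1/2) = 4.2 x 10^-6 M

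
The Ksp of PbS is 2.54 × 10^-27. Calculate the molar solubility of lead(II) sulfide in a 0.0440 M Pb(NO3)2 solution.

PbS(s) ⇌ Pb^2+ + S^2-
Ksp = [Pb^2+][S^2-]
Let s = moles of PbS that dissolve per litre. [Pb^2+] = 0.0440 + s ≈ 0.0440, [S^2-] = s (common-ion effect: Pb^2+ is already 0.0440 M).
Ksp ≈ 0.0440 × s
s = 5.77 × 10^-26 M
Check: s = 5.8 × 10^-26 ≪ 0.0440, so the approximation is valid.

5.77 x 10^-26 M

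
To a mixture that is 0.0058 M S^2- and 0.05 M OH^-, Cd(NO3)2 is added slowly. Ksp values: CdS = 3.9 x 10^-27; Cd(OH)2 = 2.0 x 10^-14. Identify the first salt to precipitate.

Each salt begins to precipitate when Q = Ksp, i.e. when [Cd^2+] reaches its threshold.
For CdS: 3.9 x 10^-27 = 0.0058 × [Cd^2+]  ⇒  [Cd^2+] = 6.7 x 10^-25 M.
For Cd(OH)2: 2.0 x 10^-14 = (0.05)^2 × [Cd^2+]  ⇒  [Cd^2+] = 8.0 × 10^-12 M.
The salt with the lower threshold [Cd^2+] precipitates first: CdS.

CdS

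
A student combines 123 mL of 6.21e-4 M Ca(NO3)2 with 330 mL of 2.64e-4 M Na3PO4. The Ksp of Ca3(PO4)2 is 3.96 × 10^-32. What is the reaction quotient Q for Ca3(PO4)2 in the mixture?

Total volume = 123 + 330 = 453 mL.
[Ca^2+] = 6.21 × 10^-4 × (123/453) = 1.686 × 10^-4 M
[PO4^3-] = 2.64 × 10^-4 × (330/453) = 1.923 × 10^-4 M
Ca3(PO4)2(s) <=> 3 Ca^2+ + 2 PO4^3-, so Q = [Ca^2+]^3[PO4^3-]^2
Q = (1.686 × 10^-4)^3(1.923 × 10^-4)^2 = 1.77 × 10^-19
Q > Ksp, so Ca3(PO4)2 will precipitate.

Q = 1.77 x 10^-19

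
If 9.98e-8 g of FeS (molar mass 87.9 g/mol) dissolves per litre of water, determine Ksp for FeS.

Molar solubility s = (9.98 × 10^-8 g/L) / (87.9 g/mol) = 1.135 x 10^-9 M.
FeS(s) <=> Fe^2+ + S^2-
With molar solubility s: [Fe^2+] = s, [S^2-] = s.
Ksp = [Fe^2+][S^2-]
Ksp = s × s = s^2
Ksp = (1.135 × 10^-9)^2 = 1.29 x 10^-18

Ksp = 1.29 x 10^-18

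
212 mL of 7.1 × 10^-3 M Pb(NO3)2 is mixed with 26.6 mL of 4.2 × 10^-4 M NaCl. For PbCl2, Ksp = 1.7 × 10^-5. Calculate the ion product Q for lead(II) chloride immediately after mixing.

1.4e-11

Total volume = 212 + 26.6 = 238.6 mL.
[Pb^2+] = 7.1 × 10^-3 × (212/238.6) = 6.31 x 10^-3 M
[Cl^-] = 4.2 × 10^-4 × (26.6/238.6) = 4.68 x 10^-5 M
PbCl2(s) ⇌ Pb^2+(aq) + 2 Cl^-(aq), so Q = [Pb^2+][Cl^-]^2
Q = (6.31 x 10^-3)(4.68 x 10^-5)^2 = 1.4 x 10^-11
Q < Ksp, so no precipitate of PbCl2 forms.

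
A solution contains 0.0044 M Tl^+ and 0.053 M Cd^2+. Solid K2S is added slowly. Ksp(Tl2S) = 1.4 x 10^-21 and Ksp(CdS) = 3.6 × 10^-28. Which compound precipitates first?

CdS

Each salt begins to precipitate when Q = Ksp, i.e. when [S^2-] reaches its threshold.
For Tl2S: 1.4 x 10^-21 = (0.0044)^2 × [S^2-]  ⇒  [S^2-] = 7.2 x 10^-17 M.
For CdS: 3.6 × 10^-28 = 0.053 × [S^2-]  ⇒  [S^2-] = 6.8 × 10^-27 M.
The salt with the lower threshold [S^2-] precipitates first: CdS.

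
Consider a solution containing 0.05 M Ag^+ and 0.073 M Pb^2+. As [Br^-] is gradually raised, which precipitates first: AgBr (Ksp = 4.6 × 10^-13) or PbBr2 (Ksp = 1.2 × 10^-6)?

Each salt begins to precipitate when Q = Ksp, i.e. when [Br^-] reaches its threshold.
For AgBr: 4.6 × 10^-13 = 0.05 × [Br^-]  ⇒  [Br^-] = 9.2 × 10^-12 M.
For PbBr2: 1.2 × 10^-6 = 0.073 × [Br^-]^2  ⇒  [Br^-] = 4.1 × 10^-3 M.
The salt with the lower threshold [Br^-] precipitates first: AgBr.

AgBr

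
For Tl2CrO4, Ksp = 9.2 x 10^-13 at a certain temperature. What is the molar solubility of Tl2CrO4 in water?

Tl2CrO4(s) ⇌ 2 Tl^+(aq) + CrO4^2-(aq)
Ksp = [Tl^+]^2[CrO4^2-]
If s mol/L of Tl2CrO4 dissolves, [Tl^+] = 2s and [CrO4^2-] = s.
So Ksp = (2s)^2 × s = 4s^3
s^3 = 9.2 x 10^-13 / 4, so s = 6.1 × 10^-5 M

6.1e-5 M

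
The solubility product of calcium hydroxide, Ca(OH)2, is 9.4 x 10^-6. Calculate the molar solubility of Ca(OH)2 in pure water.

Ca(OH)2(s) <=> Ca^2+(aq) + 2 OH^-(aq)
Ksp = [Ca^2+][OH^-]^2
For each mole of Ca(OH)2 that dissolves: [Ca^2+] = s, [OH^-] = 2s.
Substituting: Ksp = s(2s)^2 = 4s^3
Solving, s = (9.4 x 10^-6/4)^(1/3) = 1.3 x 10^-2 M

s = 1.3 x 10^-2 M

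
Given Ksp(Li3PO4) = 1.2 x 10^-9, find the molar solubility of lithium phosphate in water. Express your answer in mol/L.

Li3PO4(s) ⇌ 3 Li^+(aq) + PO4^3-(aq)
Ksp = [Li^+]^3[PO4^3-]
Let s = molar solubility. Then [Li^+] = 3s and [PO4^3-] = s.
So Ksp = (3s)^3 × s = 27s^4
Solving, s = (1.2 x 10^-9/27)^(1/4) = 2.6 × 10^-3 M

2.6 × 10^-3 M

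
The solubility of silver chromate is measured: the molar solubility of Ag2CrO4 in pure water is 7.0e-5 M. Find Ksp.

Ksp = 1.4e-12

Ag2CrO4(s) <=> 2 Ag^+ + CrO4^2-
For each mole of Ag2CrO4 that dissolves: [Ag^+] = 2s, [CrO4^2-] = s.
Ksp = [Ag^+]^2[CrO4^2-]
So Ksp = (2s)^2 × s = 4s^3
With s = 7.0 x 10^-5: Ksp = 1.4 x 10^-12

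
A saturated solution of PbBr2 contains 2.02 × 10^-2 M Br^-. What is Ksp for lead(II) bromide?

4.12 × 10^-6

PbBr2(s) ⇌ Pb^2+(aq) + 2 Br^-(aq)
Stoichiometry gives [Pb^2+] = (1/2)[Br^-] = 1.010 × 10^-2 M.
Ksp = [Pb^2+][Br^-]^2
Ksp = 1.010 × 10^-2 × (2.02 x 10^-2)^2 = 4.12 x 10^-6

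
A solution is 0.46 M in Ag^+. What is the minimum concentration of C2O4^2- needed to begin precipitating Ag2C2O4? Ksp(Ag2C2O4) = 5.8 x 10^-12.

2.7 x 10^-11 M

Ag2C2O4(s) ⇌ 2 Ag^+(aq) + C2O4^2-(aq)
Ksp = [Ag^+]^2[C2O4^2-]
Precipitation begins when Q = Ksp. With [Ag^+] = 0.46 M:
5.8 x 10^-12 = (0.46)^2 × [C2O4^2-]
[C2O4^2-] = (5.8 x 10^-12 / 2.12 × 10^-1) = 2.7 × 10^-11 M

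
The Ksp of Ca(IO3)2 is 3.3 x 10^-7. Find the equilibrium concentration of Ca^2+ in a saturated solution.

Ca(IO3)2(s) ⇌ Ca^2+ + 2 IO3^-
Ksp = [Ca^2+][IO3^-]^2
If s mol/L of Ca(IO3)2 dissolves, [Ca^2+] = s and [IO3^-] = 2s.
So Ksp = s × (2s)^2 = 4s^3
s = (3.3 x 10^-7 / 4)^(1/3) = 4.35 × 10^-3 M
[Ca^2+] = s = 4.4 × 10^-3 M

[Ca^2+] = 4.4 x 10^-3 M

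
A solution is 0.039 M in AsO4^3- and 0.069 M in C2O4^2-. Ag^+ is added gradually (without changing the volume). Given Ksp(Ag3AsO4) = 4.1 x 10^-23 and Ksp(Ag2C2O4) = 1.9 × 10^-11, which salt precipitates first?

Precipitation of each salt starts when its ion product equals its Ksp.
For Ag3AsO4: 4.1 x 10^-23 = 0.039 × [Ag^+]^3  ⇒  [Ag^+] = 1.0 × 10^-7 M.
For Ag2C2O4: 1.9 × 10^-11 = 0.069 × [Ag^+]^2  ⇒  [Ag^+] = 1.7 × 10^-5 M.
The salt with the lower threshold [Ag^+] precipitates first: Ag3AsO4.

Ag3AsO4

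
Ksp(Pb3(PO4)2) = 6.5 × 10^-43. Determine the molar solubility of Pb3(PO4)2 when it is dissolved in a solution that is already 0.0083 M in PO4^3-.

7.0 × 10^-14 M

Pb3(PO4)2(s) ⇌ 3 Pb^2+ + 2 PO4^3-
Ksp = [Pb^2+]^3[PO4^3-]^2
Let s = moles of Pb3(PO4)2 that dissolve per litre. [Pb^2+] = 3s, [PO4^3-] = 0.0083 + 2s ≈ 0.0083 (Ksp is small, so little additional dissolves).
Ksp ≈ (3s)^3 × (0.0083)^2
s = 7.0 × 10^-14 M
Check: 2s = 1.4 × 10^-13 ≪ 0.0083, so the approximation is valid.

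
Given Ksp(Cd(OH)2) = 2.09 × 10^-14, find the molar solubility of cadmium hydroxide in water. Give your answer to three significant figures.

s = 1.74 × 10^-5 M

Cd(OH)2(s) <=> Cd^2+ + 2 OH^-
Ksp = [Cd^2+][OH^-]^2
If s mol/L of Cd(OH)2 dissolves, [Cd^2+] = s and [OH^-] = 2s.
Ksp = s(2s)^2 = 4s^3
Solving, s = (2.09 × 10^-14/4)^(1/3) = 1.74 × 10^-5 M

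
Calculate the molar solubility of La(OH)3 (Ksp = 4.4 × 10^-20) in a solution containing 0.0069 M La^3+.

6.2 × 10^-7 M

La(OH)3(s) ⇌ La^3+ + 3 OH^-
Ksp = [La^3+][OH^-]^3
Let s = moles of La(OH)3 that dissolve per litre. [La^3+] = 0.0069 + s ≈ 0.0069, [OH^-] = 3s (since the La^3+ already present dominates).
Ksp ≈ 0.0069 × (3s)^3
s = 6.2 × 10^-7 M
Check: s = 6.2 × 10^-7 ≪ 0.0069, so the approximation is valid.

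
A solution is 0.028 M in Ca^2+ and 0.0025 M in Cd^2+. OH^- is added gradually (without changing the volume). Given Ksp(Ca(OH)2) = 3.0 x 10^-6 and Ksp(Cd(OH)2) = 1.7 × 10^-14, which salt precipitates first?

Cd(OH)2

Each salt begins to precipitate when Q = Ksp, i.e. when [OH^-] reaches its threshold.
For Ca(OH)2: 3.0 x 10^-6 = 0.028 × [OH^-]^2  ⇒  [OH^-] = 1.0 × 10^-2 M.
For Cd(OH)2: 1.7 × 10^-14 = 0.0025 × [OH^-]^2  ⇒  [OH^-] = 2.6 x 10^-6 M.
The salt with the lower threshold [OH^-] precipitates first: Cd(OH)2.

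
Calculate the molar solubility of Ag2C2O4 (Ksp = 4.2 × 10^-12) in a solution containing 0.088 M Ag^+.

Ag2C2O4(s) <=> 2 Ag^+ + C2O4^2-
Ksp = [Ag^+]^2[C2O4^2-]
Let s = moles of Ag2C2O4 that dissolve per litre. [Ag^+] = 0.088 + 2s ≈ 0.088, [C2O4^2-] = s (since the Ag^+ already present dominates).
Ksp ≈ (0.088)^2 × s
s = 5.4 × 10^-10 M
Check: 2s = 1.1 x 10^-9 ≪ 0.088, so the approximation is valid.

5.4e-10 M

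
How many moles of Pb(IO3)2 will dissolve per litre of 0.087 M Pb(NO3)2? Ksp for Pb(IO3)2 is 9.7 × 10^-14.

s = 5.3e-7 M

Pb(IO3)2(s) <=> Pb^2+ + 2 IO3^-
Ksp = [Pb^2+][IO3^-]^2
Let s = moles of Pb(IO3)2 that dissolve per litre. [Pb^2+] = 0.087 + s ≈ 0.087, [IO3^-] = 2s (since Pb^2+ from Pb(NO3)2 dominates).
Ksp ≈ 0.087 × (2s)^2
s = 5.3 × 10^-7 M
Check: s = 5.3 × 10^-7 ≪ 0.087, so the approximation is valid.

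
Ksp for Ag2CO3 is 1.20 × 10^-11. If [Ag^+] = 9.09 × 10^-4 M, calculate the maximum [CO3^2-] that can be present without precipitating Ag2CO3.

[CO3^2-] ≈ 1.45 x 10^-5 M

Ag2CO3(s) ⇌ 2 Ag^+ + CO3^2-
Ksp = [Ag^+]^2[CO3^2-]
Precipitation begins when Q = Ksp. With [Ag^+] = 9.09 × 10^-4 M:
1.20 × 10^-11 = (9.09 × 10^-4)^2 × [CO3^2-]
[CO3^2-] = (1.20 × 10^-11 / 8.263 × 10^-7) = 1.45 × 10^-5 M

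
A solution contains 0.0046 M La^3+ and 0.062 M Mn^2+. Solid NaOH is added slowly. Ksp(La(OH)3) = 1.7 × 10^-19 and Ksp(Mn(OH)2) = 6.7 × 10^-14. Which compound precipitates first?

Precipitation of each salt starts when its ion product equals its Ksp.
For La(OH)3: 1.7 × 10^-19 = 0.0046 × [OH^-]^3  ⇒  [OH^-] = 3.3 × 10^-6 M.
For Mn(OH)2: 6.7 × 10^-14 = 0.062 × [OH^-]^2  ⇒  [OH^-] = 1.0 × 10^-6 M.
The salt with the lower threshold [OH^-] precipitates first: Mn(OH)2.

Mn(OH)2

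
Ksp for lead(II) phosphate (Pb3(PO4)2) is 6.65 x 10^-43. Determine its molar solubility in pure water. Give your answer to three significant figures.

Pb3(PO4)2(s) ⇌ 3 Pb^2+(aq) + 2 PO4^3-(aq)
Ksp = [Pb^2+]^3[PO4^3-]^2
If s mol/L of Pb3(PO4)2 dissolves, [Pb^2+] = 3s and [PO4^3-] = 2s.
Substituting: Ksp = (3s)^3(2s)^2 = 108s^5
s^5 = 6.65 x 10^-43 / 108, so s = 1.44 x 10^-9 M

1.44 × 10^-9 M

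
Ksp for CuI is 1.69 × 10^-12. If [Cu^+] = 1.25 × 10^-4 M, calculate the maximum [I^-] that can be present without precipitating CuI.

CuI(s) ⇌ Cu^+(aq) + I^-(aq)
Ksp = [Cu^+][I^-]
Precipitation begins when Q = Ksp. With [Cu^+] = 1.25 × 10^-4 M:
1.69 × 10^-12 = (1.25 × 10^-4) × [I^-]
[I^-] = (1.69 × 10^-12 / 1.25 × 10^-4) = 1.35 x 10^-8 M

[I^-] = 1.35e-8 M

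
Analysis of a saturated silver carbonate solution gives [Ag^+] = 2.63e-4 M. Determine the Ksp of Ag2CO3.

Ag2CO3(s) ⇌ 2 Ag^+ + CO3^2-
Stoichiometry gives [CO3^2-] = (1/2)[Ag^+] = 1.315 × 10^-4 M.
Ksp = [Ag^+]^2[CO3^2-]
Ksp = (2.63 × 10^-4)^2 × 1.315 × 10^-4 = 9.10 × 10^-12

9.10 × 10^-12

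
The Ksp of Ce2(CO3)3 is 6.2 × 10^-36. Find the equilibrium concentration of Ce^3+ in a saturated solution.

7.1 x 10^-8 M

Ce2(CO3)3(s) ⇌ 2 Ce^3+(aq) + 3 CO3^2-(aq)
Ksp = [Ce^3+]^2[CO3^2-]^3
Let s = molar solubility. Then [Ce^3+] = 2s and [CO3^2-] = 3s.
Ksp = (2s)^2(3s)^3 = 108s^5
Solving, s = (6.2 × 10^-36/108)^(1/5) = 3.56 x 10^-8 M
[Ce^3+] = 2s = 7.1 × 10^-8 M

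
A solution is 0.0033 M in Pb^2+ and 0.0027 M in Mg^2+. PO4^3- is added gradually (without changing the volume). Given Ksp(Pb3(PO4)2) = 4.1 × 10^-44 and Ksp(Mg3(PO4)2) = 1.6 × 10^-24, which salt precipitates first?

Precipitation of each salt starts when its ion product equals its Ksp.
For Pb3(PO4)2: 4.1 × 10^-44 = (0.0033)^3 × [PO4^3-]^2  ⇒  [PO4^3-] = 1.1 × 10^-18 M.
For Mg3(PO4)2: 1.6 × 10^-24 = (0.0027)^3 × [PO4^3-]^2  ⇒  [PO4^3-] = 9.0 × 10^-9 M.
The salt with the lower threshold [PO4^3-] precipitates first: Pb3(PO4)2.

Pb3(PO4)2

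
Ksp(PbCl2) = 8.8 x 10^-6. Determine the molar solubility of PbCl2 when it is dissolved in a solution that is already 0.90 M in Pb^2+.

s = 1.6 × 10^-3 M

PbCl2(s) ⇌ Pb^2+(aq) + 2 Cl^-(aq)
Ksp = [Pb^2+][Cl^-]^2
Let s = moles of PbCl2 that dissolve per litre. [Pb^2+] = 0.90 + s ≈ 0.90, [Cl^-] = 2s (since the Pb^2+ already present dominates).
Ksp ≈ 0.90 × (2s)^2
s = 1.6 × 10^-3 M
Check: s = 1.6 × 10^-3 ≪ 0.90, so the approximation is valid.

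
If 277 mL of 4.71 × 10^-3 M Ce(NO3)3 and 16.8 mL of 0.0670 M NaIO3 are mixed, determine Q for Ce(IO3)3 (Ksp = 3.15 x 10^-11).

Q ≈ 2.50 x 10^-10

Total volume = 277 + 16.8 = 293.8 mL.
[Ce^3+] = 4.71 × 10^-3 × (277/293.8) = 4.441 × 10^-3 M
[IO3^-] = 6.70 × 10^-2 × (16.8/293.8) = 3.831 x 10^-3 M
Ce(IO3)3(s) <=> Ce^3+ + 3 IO3^-, so Q = [Ce^3+][IO3^-]^3
Q = (4.441 × 10^-3)(3.831 × 10^-3)^3 = 2.50 × 10^-10
Q > Ksp, so Ce(IO3)3 will precipitate.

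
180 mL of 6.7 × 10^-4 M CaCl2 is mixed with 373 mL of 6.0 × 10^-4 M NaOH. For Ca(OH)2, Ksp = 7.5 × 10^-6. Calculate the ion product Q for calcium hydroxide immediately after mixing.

Q = 3.6 x 10^-11

Total volume = 180 + 373 = 553 mL.
[Ca^2+] = 6.7 × 10^-4 × (180/553) = 2.18 × 10^-4 M
[OH^-] = 6.0 x 10^-4 × (373/553) = 4.05 × 10^-4 M
Ca(OH)2(s) <=> Ca^2+ + 2 OH^-, so Q = [Ca^2+][OH^-]^2
Q = (2.18 × 10^-4)(4.05 × 10^-4)^2 = 3.6 x 10^-11
Q < Ksp, so no precipitate of Ca(OH)2 forms.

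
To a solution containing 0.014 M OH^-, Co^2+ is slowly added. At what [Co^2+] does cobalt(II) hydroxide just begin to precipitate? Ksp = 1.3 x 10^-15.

Co(OH)2(s) ⇌ Co^2+ + 2 OH^-
Ksp = [Co^2+][OH^-]^2
Precipitation begins when Q = Ksp. With [OH^-] = 0.014 M:
1.3 x 10^-15 = (0.014)^2 × [Co^2+]
[Co^2+] = (1.3 x 10^-15 / 1.96 x 10^-4) = 6.6 × 10^-12 M

[Co^2+] = 6.6 × 10^-12 M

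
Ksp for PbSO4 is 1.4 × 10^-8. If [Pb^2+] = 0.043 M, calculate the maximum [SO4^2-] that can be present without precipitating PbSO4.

[SO4^2-] ≈ 3.3 × 10^-7 M

PbSO4(s) <=> Pb^2+ + SO4^2-
Ksp = [Pb^2+][SO4^2-]
Precipitation begins when Q = Ksp. With [Pb^2+] = 0.043 M:
1.4 × 10^-8 = (0.043) × [SO4^2-]
[SO4^2-] = (1.4 × 10^-8 / 4.3 × 10^-2) = 3.3 × 10^-7 M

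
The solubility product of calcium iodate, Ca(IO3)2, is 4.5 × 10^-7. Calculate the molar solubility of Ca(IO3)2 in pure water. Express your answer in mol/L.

s = 4.8 × 10^-3 M

Ca(IO3)2(s) <=> Ca^2+ + 2 IO3^-
Ksp = [Ca^2+][IO3^-]^2
With molar solubility s: [Ca^2+] = s, [IO3^-] = 2s.
Ksp = s(2s)^2 = 4s^3
s = (4.5 × 10^-7 / 4)^(1/3) = 4.8 × 10^-3 M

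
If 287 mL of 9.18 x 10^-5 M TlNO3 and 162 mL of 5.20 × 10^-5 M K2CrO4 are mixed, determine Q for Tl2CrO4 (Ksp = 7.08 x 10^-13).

Q = 6.46 × 10^-14

Total volume = 287 + 162 = 449 mL.
[Tl^+] = 9.18 × 10^-5 × (287/449) = 5.868 × 10^-5 M
[CrO4^2-] = 5.20 × 10^-5 × (162/449) = 1.876 x 10^-5 M
Tl2CrO4(s) <=> 2 Tl^+(aq) + CrO4^2-(aq), so Q = [Tl^+]^2[CrO4^2-]
Q = (5.868 × 10^-5)^2(1.876 x 10^-5) = 6.46 x 10^-14
Q < Ksp, so no precipitate of Tl2CrO4 forms.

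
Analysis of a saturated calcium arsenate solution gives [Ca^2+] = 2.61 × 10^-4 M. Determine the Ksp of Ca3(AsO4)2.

Ca3(AsO4)2(s) <=> 3 Ca^2+ + 2 AsO4^3-
Stoichiometry gives [AsO4^3-] = (2/3)[Ca^2+] = 1.740 x 10^-4 M.
Ksp = [Ca^2+]^3[AsO4^3-]^2
Ksp = (2.61 × 10^-4)^3 × (1.740 x 10^-4)^2 = 5.38 × 10^-19

Ksp = 5.38 × 10^-19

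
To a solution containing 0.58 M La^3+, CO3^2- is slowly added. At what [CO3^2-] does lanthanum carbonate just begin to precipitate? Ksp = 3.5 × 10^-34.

La2(CO3)3(s) ⇌ 2 La^3+(aq) + 3 CO3^2-(aq)
Ksp = [La^3+]^2[CO3^2-]^3
Precipitation begins when Q = Ksp. With [La^3+] = 0.58 M:
3.5 × 10^-34 = (0.58)^2 × [CO3^2-]^3
[CO3^2-] = (3.5 × 10^-34 / 3.36 × 10^-1)^(1/3) = 1.0 × 10^-11 M

[CO3^2-] = 1.0 x 10^-11 M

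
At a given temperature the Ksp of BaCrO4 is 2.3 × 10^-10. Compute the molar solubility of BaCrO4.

BaCrO4(s) ⇌ Ba^2+(aq) + CrO4^2-(aq)
Ksp = [Ba^2+][CrO4^2-]
For each mole of BaCrO4 that dissolves: [Ba^2+] = s, [CrO4^2-] = s.
Ksp = s × s = s^2
s = (2.3 × 10^-10)^(1/2) = 1.5 x 10^-5 M

s ≈ 1.5 × 10^-5 M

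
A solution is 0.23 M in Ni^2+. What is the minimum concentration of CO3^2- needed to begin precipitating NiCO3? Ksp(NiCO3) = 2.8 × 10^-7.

NiCO3(s) <=> Ni^2+ + CO3^2-
Ksp = [Ni^2+][CO3^2-]
Precipitation begins when Q = Ksp. With [Ni^2+] = 0.23 M:
2.8 × 10^-7 = (0.23) × [CO3^2-]
[CO3^2-] = (2.8 × 10^-7 / 2.3 x 10^-1) = 1.2 × 10^-6 M

1.2e-6 M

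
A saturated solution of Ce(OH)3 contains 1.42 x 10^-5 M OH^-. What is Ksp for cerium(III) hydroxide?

Ksp ≈ 1.36e-20

Ce(OH)3(s) ⇌ Ce^3+ + 3 OH^-
Stoichiometry gives [Ce^3+] = (1/3)[OH^-] = 4.733 × 10^-6 M.
Ksp = [Ce^3+][OH^-]^3
Ksp = 4.733 × 10^-6 × (1.42 x 10^-5)^3 = 1.36 × 10^-20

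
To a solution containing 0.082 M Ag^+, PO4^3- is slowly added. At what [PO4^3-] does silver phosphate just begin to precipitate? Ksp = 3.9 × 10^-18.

[PO4^3-] ≈ 7.1e-15 M

Ag3PO4(s) ⇌ 3 Ag^+(aq) + PO4^3-(aq)
Ksp = [Ag^+]^3[PO4^3-]
Precipitation begins when Q = Ksp. With [Ag^+] = 0.082 M:
3.9 × 10^-18 = (0.082)^3 × [PO4^3-]
[PO4^3-] = (3.9 × 10^-18 / 5.51 x 10^-4) = 7.1 x 10^-15 M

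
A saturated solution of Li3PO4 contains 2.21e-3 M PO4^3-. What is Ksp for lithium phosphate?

6.44 x 10^-10

Li3PO4(s) <=> 3 Li^+(aq) + PO4^3-(aq)
Stoichiometry gives [Li^+] = (3/1)[PO4^3-] = 6.630 × 10^-3 M.
Ksp = [Li^+]^3[PO4^3-]
Ksp = (6.630 × 10^-3)^3 × 2.21 × 10^-3 = 6.44 × 10^-10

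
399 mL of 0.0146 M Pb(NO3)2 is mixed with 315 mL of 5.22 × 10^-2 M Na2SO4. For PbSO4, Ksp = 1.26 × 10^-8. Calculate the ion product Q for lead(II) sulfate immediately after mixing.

Q ≈ 1.88 × 10^-4

Total volume = 399 + 315 = 714 mL.
[Pb^2+] = 1.46 × 10^-2 × (399/714) = 8.159 × 10^-3 M
[SO4^2-] = 5.22 × 10^-2 × (315/714) = 2.303 × 10^-2 M
PbSO4(s) ⇌ Pb^2+ + SO4^2-, so Q = [Pb^2+][SO4^2-]
Q = (8.159 x 10^-3)(2.303 × 10^-2) = 1.88 × 10^-4
Q > Ksp, so PbSO4 will precipitate.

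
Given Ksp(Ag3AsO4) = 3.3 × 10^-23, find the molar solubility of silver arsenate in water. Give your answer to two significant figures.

Ag3AsO4(s) ⇌ 3 Ag^+(aq) + AsO4^3-(aq)
Ksp = [Ag^+]^3[AsO4^3-]
If s mol/L of Ag3AsO4 dissolves, [Ag^+] = 3s and [AsO4^3-] = s.
So Ksp = (3s)^3 × s = 27s^4
s^4 = 3.3 × 10^-23 / 27, so s = 1.1 × 10^-6 M

s ≈ 1.1 × 10^-6 M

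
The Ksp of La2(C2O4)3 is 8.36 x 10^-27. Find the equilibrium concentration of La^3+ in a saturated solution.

La2(C2O4)3(s) <=> 2 La^3+(aq) + 3 C2O4^2-(aq)
Ksp = [La^3+]^2[C2O4^2-]^3
For each mole of La2(C2O4)3 that dissolves: [La^3+] = 2s, [C2O4^2-] = 3s.
So Ksp = (2s)^2 × (3s)^3 = 108s^5
s = (8.36 x 10^-27 / 108)^(1/5) = 2.386 × 10^-6 M
[La^3+] = 2s = 4.77 × 10^-6 M

[La^3+] ≈ 4.77 x 10^-6 M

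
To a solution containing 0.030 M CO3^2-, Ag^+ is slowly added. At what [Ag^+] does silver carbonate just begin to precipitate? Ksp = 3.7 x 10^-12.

[Ag^+] = 1.1 × 10^-5 M

Ag2CO3(s) ⇌ 2 Ag^+ + CO3^2-
Ksp = [Ag^+]^2[CO3^2-]
Precipitation begins when Q = Ksp. With [CO3^2-] = 0.030 M:
3.7 x 10^-12 = (0.030) × [Ag^+]^2
[Ag^+] = (3.7 x 10^-12 / 3.0 × 10^-2)^(1/2) = 1.1 × 10^-5 M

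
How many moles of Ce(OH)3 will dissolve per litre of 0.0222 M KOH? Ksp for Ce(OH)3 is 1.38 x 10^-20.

Ce(OH)3(s) <=> Ce^3+(aq) + 3 OH^-(aq)
Ksp = [Ce^3+][OH^-]^3
Let s be the molar solubility in this solution. [Ce^3+] = s, [OH^-] = 0.0222 + 3s ≈ 0.0222 (common-ion effect: OH^- is already 0.0222 M).
Ksp ≈ s × (0.0222)^3
s = 1.26 x 10^-15 M
Check: 3s = 3.8 × 10^-15 ≪ 0.0222, so the approximation is valid.

1.26e-15 M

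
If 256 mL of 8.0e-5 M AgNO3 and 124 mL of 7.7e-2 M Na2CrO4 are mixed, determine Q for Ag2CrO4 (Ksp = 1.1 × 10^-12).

Q = 7.3e-11

Total volume = 256 + 124 = 380 mL.
[Ag^+] = 8.0 × 10^-5 × (256/380) = 5.39 × 10^-5 M
[CrO4^2-] = 7.7 x 10^-2 × (124/380) = 2.51 × 10^-2 M
Ag2CrO4(s) ⇌ 2 Ag^+(aq) + CrO4^2-(aq), so Q = [Ag^+]^2[CrO4^2-]
Q = (5.39 x 10^-5)^2(2.51 × 10^-2) = 7.3 × 10^-11
Q > Ksp, so Ag2CrO4 will precipitate.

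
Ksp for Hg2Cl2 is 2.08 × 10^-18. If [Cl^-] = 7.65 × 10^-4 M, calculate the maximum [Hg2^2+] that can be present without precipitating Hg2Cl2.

Hg2Cl2(s) ⇌ Hg2^2+ + 2 Cl^-
Ksp = [Hg2^2+][Cl^-]^2
Precipitation begins when Q = Ksp. With [Cl^-] = 7.65 × 10^-4 M:
2.08 × 10^-18 = (7.65 × 10^-4)^2 × [Hg2^2+]
[Hg2^2+] = (2.08 × 10^-18 / 5.852 × 10^-7) = 3.55 × 10^-12 M

[Hg2^2+] ≈ 3.55 × 10^-12 M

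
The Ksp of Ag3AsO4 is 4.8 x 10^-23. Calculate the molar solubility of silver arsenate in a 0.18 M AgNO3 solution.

s = 8.2 x 10^-21 M

Ag3AsO4(s) ⇌ 3 Ag^+(aq) + AsO4^3-(aq)
Ksp = [Ag^+]^3[AsO4^3-]
Let s be the molar solubility in this solution. [Ag^+] = 0.18 + 3s ≈ 0.18, [AsO4^3-] = s (common-ion effect: Ag^+ is already 0.18 M).
Ksp ≈ (0.18)^3 × s
s = 8.2 × 10^-21 M
Check: 3s = 2.5 × 10^-20 ≪ 0.18, so the approximation is valid.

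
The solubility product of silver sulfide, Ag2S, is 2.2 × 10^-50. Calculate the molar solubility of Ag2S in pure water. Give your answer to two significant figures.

1.8e-17 M

Ag2S(s) ⇌ 2 Ag^+ + S^2-
Ksp = [Ag^+]^2[S^2-]
With molar solubility s: [Ag^+] = 2s, [S^2-] = s.
So Ksp = (2s)^2 × s = 4s^3
s = (2.2 × 10^-50 / 4)^(1/3) = 1.8 × 10^-17 M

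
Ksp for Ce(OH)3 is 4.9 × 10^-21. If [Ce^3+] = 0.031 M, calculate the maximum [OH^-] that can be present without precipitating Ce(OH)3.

[OH^-] ≈ 5.4 × 10^-7 M

Ce(OH)3(s) <=> Ce^3+ + 3 OH^-
Ksp = [Ce^3+][OH^-]^3
Precipitation begins when Q = Ksp. With [Ce^3+] = 0.031 M:
4.9 × 10^-21 = (0.031) × [OH^-]^3
[OH^-] = (4.9 × 10^-21 / 3.1 × 10^-2)^(1/3) = 5.4 × 10^-7 M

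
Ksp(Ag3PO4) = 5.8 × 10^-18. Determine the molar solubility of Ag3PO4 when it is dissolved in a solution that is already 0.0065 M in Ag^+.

2.1e-11 M

Ag3PO4(s) <=> 3 Ag^+(aq) + PO4^3-(aq)
Ksp = [Ag^+]^3[PO4^3-]
If s mol/L dissolves here, [Ag^+] = 0.0065 + 3s ≈ 0.0065, [PO4^3-] = s (common-ion effect: Ag^+ is already 0.0065 M).
Ksp ≈ (0.0065)^3 × s
s = 2.1 x 10^-11 M
Check: 3s = 6.3 × 10^-11 ≪ 0.0065, so the approximation is valid.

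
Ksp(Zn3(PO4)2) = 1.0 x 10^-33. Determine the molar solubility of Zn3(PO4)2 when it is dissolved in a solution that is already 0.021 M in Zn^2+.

Zn3(PO4)2(s) <=> 3 Zn^2+ + 2 PO4^3-
Ksp = [Zn^2+]^3[PO4^3-]^2
Let s = moles of Zn3(PO4)2 that dissolve per litre. [Zn^2+] = 0.021 + 3s ≈ 0.021, [PO4^3-] = 2s (Ksp is small, so little additional dissolves).
Ksp ≈ (0.021)^3 × (2s)^2
s = 5.2 x 10^-15 M
Check: 3s = 1.6 x 10^-14 ≪ 0.021, so the approximation is valid.

5.2e-15 M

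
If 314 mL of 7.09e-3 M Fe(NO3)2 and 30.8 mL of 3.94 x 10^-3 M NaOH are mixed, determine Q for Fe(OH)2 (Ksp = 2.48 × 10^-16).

Q = 8.00e-10

Total volume = 314 + 30.8 = 344.8 mL.
[Fe^2+] = 7.09 x 10^-3 × (314/344.8) = 6.457 × 10^-3 M
[OH^-] = 3.94 x 10^-3 × (30.8/344.8) = 3.519 x 10^-4 M
Fe(OH)2(s) ⇌ Fe^2+(aq) + 2 OH^-(aq), so Q = [Fe^2+][OH^-]^2
Q = (6.457 × 10^-3)(3.519 x 10^-4)^2 = 8.00 × 10^-10
Q > Ksp, so Fe(OH)2 will precipitate.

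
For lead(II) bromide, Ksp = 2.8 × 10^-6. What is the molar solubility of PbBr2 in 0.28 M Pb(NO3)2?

1.6 × 10^-3 M

PbBr2(s) <=> Pb^2+(aq) + 2 Br^-(aq)
Ksp = [Pb^2+][Br^-]^2
Let s be the molar solubility in this solution. [Pb^2+] = 0.28 + s ≈ 0.28, [Br^-] = 2s (since Pb^2+ from Pb(NO3)2 dominates).
Ksp ≈ 0.28 × (2s)^2
s = 1.6 × 10^-3 M
Check: s = 1.6 × 10^-3 ≪ 0.28, so the approximation is valid.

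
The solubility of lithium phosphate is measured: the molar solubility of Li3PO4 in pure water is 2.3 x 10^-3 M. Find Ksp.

Li3PO4(s) ⇌ 3 Li^+ + PO4^3-
With molar solubility s: [Li^+] = 3s, [PO4^3-] = s.
Ksp = [Li^+]^3[PO4^3-]
Substituting: Ksp = (3s)^3s = 27s^4
With s = 2.3 x 10^-3: Ksp = 7.6 x 10^-10

Ksp = 7.6 × 10^-10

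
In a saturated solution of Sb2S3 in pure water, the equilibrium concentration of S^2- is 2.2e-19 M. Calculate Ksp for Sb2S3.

2.3 x 10^-94

Sb2S3(s) ⇌ 2 Sb^3+(aq) + 3 S^2-(aq)
Stoichiometry gives [Sb^3+] = (2/3)[S^2-] = 1.47 × 10^-19 M.
Ksp = [Sb^3+]^2[S^2-]^3
Ksp = (1.47 × 10^-19)^2 × (2.2 × 10^-19)^3 = 2.3 × 10^-94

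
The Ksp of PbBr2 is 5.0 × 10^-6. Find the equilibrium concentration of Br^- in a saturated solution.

2.2 x 10^-2 M

PbBr2(s) ⇌ Pb^2+(aq) + 2 Br^-(aq)
Ksp = [Pb^2+][Br^-]^2
If s mol/L of PbBr2 dissolves, [Pb^2+] = s and [Br^-] = 2s.
So Ksp = s × (2s)^2 = 4s^3
s^3 = 5.0 × 10^-6 / 4, so s = 1.08 × 10^-2 M
[Br^-] = 2s = 2.2 × 10^-2 M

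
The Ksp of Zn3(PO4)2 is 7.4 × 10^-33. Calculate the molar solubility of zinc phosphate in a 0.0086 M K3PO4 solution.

s ≈ 1.5 x 10^-10 M

Zn3(PO4)2(s) ⇌ 3 Zn^2+(aq) + 2 PO4^3-(aq)
Ksp = [Zn^2+]^3[PO4^3-]^2
If s mol/L dissolves here, [Zn^2+] = 3s, [PO4^3-] = 0.0086 + 2s ≈ 0.0086 (Ksp is small, so little additional dissolves).
Ksp ≈ (3s)^3 × (0.0086)^2
s = 1.5 × 10^-10 M
Check: 2s = 3.1 × 10^-10 ≪ 0.0086, so the approximation is valid.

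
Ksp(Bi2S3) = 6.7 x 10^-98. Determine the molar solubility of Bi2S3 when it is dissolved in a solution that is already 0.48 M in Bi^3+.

s ≈ 2.2e-33 M

Bi2S3(s) ⇌ 2 Bi^3+ + 3 S^2-
Ksp = [Bi^3+]^2[S^2-]^3
Let s be the molar solubility in this solution. [Bi^3+] = 0.48 + 2s ≈ 0.48, [S^2-] = 3s (Ksp is small, so little additional dissolves).
Ksp ≈ (0.48)^2 × (3s)^3
s = 2.2 x 10^-33 M
Check: 2s = 4.4 × 10^-33 ≪ 0.48, so the approximation is valid.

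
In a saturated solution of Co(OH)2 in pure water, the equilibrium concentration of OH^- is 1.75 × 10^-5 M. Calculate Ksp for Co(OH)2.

Co(OH)2(s) ⇌ Co^2+ + 2 OH^-
Stoichiometry gives [Co^2+] = (1/2)[OH^-] = 8.750 × 10^-6 M.
Ksp = [Co^2+][OH^-]^2
Ksp = 8.750 × 10^-6 × (1.75 x 10^-5)^2 = 2.68 × 10^-15

2.68 x 10^-15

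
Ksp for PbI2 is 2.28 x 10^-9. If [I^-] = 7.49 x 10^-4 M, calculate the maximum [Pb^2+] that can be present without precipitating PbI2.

PbI2(s) ⇌ Pb^2+ + 2 I^-
Ksp = [Pb^2+][I^-]^2
Precipitation begins when Q = Ksp. With [I^-] = 7.49 x 10^-4 M:
2.28 x 10^-9 = (7.49 x 10^-4)^2 × [Pb^2+]
[Pb^2+] = (2.28 x 10^-9 / 5.610 × 10^-7) = 4.06 × 10^-3 M

[Pb^2+] ≈ 4.06 x 10^-3 M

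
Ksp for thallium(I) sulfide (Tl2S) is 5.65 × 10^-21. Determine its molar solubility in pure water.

Tl2S(s) ⇌ 2 Tl^+(aq) + S^2-(aq)
Ksp = [Tl^+]^2[S^2-]
If s mol/L of Tl2S dissolves, [Tl^+] = 2s and [S^2-] = s.
So Ksp = (2s)^2 × s = 4s^3
s^3 = 5.65 × 10^-21 / 4, so s = 1.12 × 10^-7 M

s ≈ 1.12 × 10^-7 M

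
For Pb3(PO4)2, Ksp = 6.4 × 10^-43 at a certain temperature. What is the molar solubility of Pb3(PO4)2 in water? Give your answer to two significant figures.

Pb3(PO4)2(s) ⇌ 3 Pb^2+ + 2 PO4^3-
Ksp = [Pb^2+]^3[PO4^3-]^2
Let s = molar solubility. Then [Pb^2+] = 3s and [PO4^3-] = 2s.
Substituting: Ksp = (3s)^3(2s)^2 = 108s^5
Solving, s = (6.4 × 10^-43/108)^(1/5) = 1.4 x 10^-9 M

s = 1.4 x 10^-9 M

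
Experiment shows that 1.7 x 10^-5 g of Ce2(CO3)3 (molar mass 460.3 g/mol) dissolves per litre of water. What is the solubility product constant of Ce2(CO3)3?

Molar solubility s = (1.7 × 10^-5 g/L) / (460.3 g/mol) = 3.69 x 10^-8 M.
Ce2(CO3)3(s) ⇌ 2 Ce^3+(aq) + 3 CO3^2-(aq)
Let s = molar solubility. Then [Ce^3+] = 2s and [CO3^2-] = 3s.
Ksp = [Ce^3+]^2[CO3^2-]^3
Ksp = (2s)^2(3s)^3 = 108s^5
Ksp = 108 × (3.69 × 10^-8)^5 = 7.4 × 10^-36

Ksp = 7.4e-36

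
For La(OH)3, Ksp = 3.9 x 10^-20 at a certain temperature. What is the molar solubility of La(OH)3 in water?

6.2 × 10^-6 M

La(OH)3(s) ⇌ La^3+ + 3 OH^-
Ksp = [La^3+][OH^-]^3
If s mol/L of La(OH)3 dissolves, [La^3+] = s and [OH^-] = 3s.
Substituting: Ksp = s(3s)^3 = 27s^4
s = (3.9 x 10^-20 / 27)^(1/4) = 6.2 x 10^-6 M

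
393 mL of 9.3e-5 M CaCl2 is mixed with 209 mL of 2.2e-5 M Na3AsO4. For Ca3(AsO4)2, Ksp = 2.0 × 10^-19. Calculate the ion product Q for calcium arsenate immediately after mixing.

Total volume = 393 + 209 = 602 mL.
[Ca^2+] = 9.3 × 10^-5 × (393/602) = 6.07 x 10^-5 M
[AsO4^3-] = 2.2 x 10^-5 × (209/602) = 7.64 x 10^-6 M
Ca3(AsO4)2(s) <=> 3 Ca^2+(aq) + 2 AsO4^3-(aq), so Q = [Ca^2+]^3[AsO4^3-]^2
Q = (6.07 × 10^-5)^3(7.64 × 10^-6)^2 = 1.3 x 10^-23
Q < Ksp, so no precipitate of Ca3(AsO4)2 forms.

1.3e-23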